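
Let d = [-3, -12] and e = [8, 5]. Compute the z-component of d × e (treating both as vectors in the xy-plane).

81

(-3)·5 - (-12)·8 = -15 - (-96) = 81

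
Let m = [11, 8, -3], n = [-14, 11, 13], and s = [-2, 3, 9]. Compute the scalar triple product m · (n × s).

1520

n × s:
i: 11·9 - 13·3 = 99 - 39 = 60
j: 13·(-2) - (-14)·9 = -26 - (-126) = 100
k: (-14)·3 - 11·(-2) = -42 - (-22) = -20
n × s = (60, 100, -20)
m · (n × s) = 11·60 + 8·100 + (-3)·(-20) = 660 + 800 + 60 = 1520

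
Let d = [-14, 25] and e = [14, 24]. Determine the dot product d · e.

d · e = (-14)·14 + 25·24 = -196 + 600 = 404

404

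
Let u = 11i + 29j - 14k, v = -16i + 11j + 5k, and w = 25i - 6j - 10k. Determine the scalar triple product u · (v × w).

611

v × w:
i: 11·(-10) - 5·(-6) = -110 - (-30) = -80
j: 5·25 - (-16)·(-10) = 125 - 160 = -35
k: (-16)·(-6) - 11·25 = 96 - 275 = -179
v × w = (-80, -35, -179)
u · (v × w) = 11·(-80) + 29·(-35) + (-14)·(-179) = -880 - 1015 + 2506 = 611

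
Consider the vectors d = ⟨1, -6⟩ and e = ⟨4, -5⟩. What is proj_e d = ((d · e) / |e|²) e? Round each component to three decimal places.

(3.317, -4.146)

d · e = 1·4 + (-6)·(-5) = 4 + 30 = 34
|e|² = 16 + 25 = 41
proj_e d = (34/41) · (4, -5) ≈ (3.317, -4.146)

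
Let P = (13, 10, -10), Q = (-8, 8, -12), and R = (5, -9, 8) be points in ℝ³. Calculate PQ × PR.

PQ = (-21, -2, -2)
PR = (-8, -19, 18)
i: (-2)·18 - (-2)·(-19) = -36 - 38 = -74
j: (-2)·(-8) - (-21)·18 = 16 - (-378) = 394
k: (-21)·(-19) - (-2)·(-8) = 399 - 16 = 383
PQ × PR = (-74, 394, 383)

(-74, 394, 383)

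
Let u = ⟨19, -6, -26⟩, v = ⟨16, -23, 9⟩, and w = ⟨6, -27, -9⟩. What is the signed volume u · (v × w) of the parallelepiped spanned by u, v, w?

15006

v × w:
i: (-23)·(-9) - 9·(-27) = 207 - (-243) = 450
j: 9·6 - 16·(-9) = 54 - (-144) = 198
k: 16·(-27) - (-23)·6 = -432 - (-138) = -294
v × w = (450, 198, -294)
u · (v × w) = 19·450 + (-6)·198 + (-26)·(-294) = 8550 - 1188 + 7644 = 15006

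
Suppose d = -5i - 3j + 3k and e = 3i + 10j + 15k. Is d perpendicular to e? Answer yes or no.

d · e = (-5)·3 + (-3)·10 + 3·15 = -15 - 30 + 45 = 0
Zero, so the vectors are orthogonal.

yes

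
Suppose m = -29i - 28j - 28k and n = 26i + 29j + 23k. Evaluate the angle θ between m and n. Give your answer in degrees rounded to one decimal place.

174.5

m · n = (-29)·26 + (-28)·29 + (-28)·23 = -754 - 812 - 644 = -2210
|m|² = 841 + 784 + 784 = 2409,  |m| = √2409 ≈ 49.081565
|n|² = 676 + 841 + 529 = 2046,  |n| = √2046 ≈ 45.232732
cos θ = -2210 / (49.081565 · 45.232732) ≈ -0.99545
θ = arccos(-0.99545) ≈ 174.5°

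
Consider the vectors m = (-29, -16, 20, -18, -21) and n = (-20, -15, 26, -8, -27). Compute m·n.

2051

m · n = (-29)·(-20) + (-16)·(-15) + 20·26 + (-18)·(-8) + (-21)·(-27) = 580 + 240 + 520 + 144 + 567 = 2051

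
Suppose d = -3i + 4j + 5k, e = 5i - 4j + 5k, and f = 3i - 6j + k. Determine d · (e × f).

e × f:
i: (-4)·1 - 5·(-6) = -4 - (-30) = 26
j: 5·3 - 5·1 = 15 - 5 = 10
k: 5·(-6) - (-4)·3 = -30 - (-12) = -18
e × f = (26, 10, -18)
d · (e × f) = (-3)·26 + 4·10 + 5·(-18) = -78 + 40 - 90 = -128

-128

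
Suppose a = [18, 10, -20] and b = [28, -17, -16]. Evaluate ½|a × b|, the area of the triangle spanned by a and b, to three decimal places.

i: 10·(-16) - (-20)·(-17) = -160 - 340 = -500
j: (-20)·28 - 18·(-16) = -560 - (-288) = -272
k: 18·(-17) - 10·28 = -306 - 280 = -586
a × b = (-500, -272, -586)
|a × b| = √((-500)² + (-272)² + (-586)²) = √667380 ≈ 816.9333
area = ½ · 816.9333 ≈ 408.467

408.467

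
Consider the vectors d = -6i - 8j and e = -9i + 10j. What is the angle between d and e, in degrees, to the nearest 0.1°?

d · e = (-6)·(-9) + (-8)·10 = 54 - 80 = -26
|d|² = 36 + 64 = 100,  |d| = √100 ≈ 10.000000
|e|² = 81 + 100 = 181,  |e| = √181 ≈ 13.453624
cos θ = -26 / (10.000000 · 13.453624) ≈ -0.19326
θ = arccos(-0.19326) ≈ 101.1°

101.1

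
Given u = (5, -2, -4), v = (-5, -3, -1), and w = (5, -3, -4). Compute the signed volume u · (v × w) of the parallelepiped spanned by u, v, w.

-25

v × w:
i: (-3)·(-4) - (-1)·(-3) = 12 - 3 = 9
j: (-1)·5 - (-5)·(-4) = -5 - 20 = -25
k: (-5)·(-3) - (-3)·5 = 15 - (-15) = 30
v × w = (9, -25, 30)
u · (v × w) = 5·9 + (-2)·(-25) + (-4)·30 = 45 + 50 - 120 = -25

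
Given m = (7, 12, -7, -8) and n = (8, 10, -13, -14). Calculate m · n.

379

m · n = 7·8 + 12·10 + (-7)·(-13) + (-8)·(-14) = 56 + 120 + 91 + 112 = 379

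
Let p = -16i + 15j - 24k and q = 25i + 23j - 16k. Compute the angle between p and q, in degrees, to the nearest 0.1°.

p · q = (-16)·25 + 15·23 + (-24)·(-16) = -400 + 345 + 384 = 329
|p|² = 256 + 225 + 576 = 1057,  |p| = √1057 ≈ 32.511536
|q|² = 625 + 529 + 256 = 1410,  |q| = √1410 ≈ 37.549967
cos θ = 329 / (32.511536 · 37.549967) ≈ 0.26949
θ = arccos(0.26949) ≈ 74.4°

74.4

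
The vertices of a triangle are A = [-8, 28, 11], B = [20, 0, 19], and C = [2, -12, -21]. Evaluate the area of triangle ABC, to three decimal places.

885.555

AB = (28, -28, 8),  AC = (10, -40, -32)
i: (-28)·(-32) - 8·(-40) = 896 - (-320) = 1216
j: 8·10 - 28·(-32) = 80 - (-896) = 976
k: 28·(-40) - (-28)·10 = -1120 - (-280) = -840
AB × AC = (1216, 976, -840)
|AB × AC| = √3136832 ≈ 1771.1104
area = ½ · 1771.1104 ≈ 885.555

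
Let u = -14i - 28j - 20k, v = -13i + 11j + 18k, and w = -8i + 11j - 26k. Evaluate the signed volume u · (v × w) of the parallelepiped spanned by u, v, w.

21372

v × w:
i: 11·(-26) - 18·11 = -286 - 198 = -484
j: 18·(-8) - (-13)·(-26) = -144 - 338 = -482
k: (-13)·11 - 11·(-8) = -143 - (-88) = -55
v × w = (-484, -482, -55)
u · (v × w) = (-14)·(-484) + (-28)·(-482) + (-20)·(-55) = 6776 + 13496 + 1100 = 21372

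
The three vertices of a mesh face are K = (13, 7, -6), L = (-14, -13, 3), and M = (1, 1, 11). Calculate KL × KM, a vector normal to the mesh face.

KL = (-27, -20, 9)
KM = (-12, -6, 17)
i: (-20)·17 - 9·(-6) = -340 - (-54) = -286
j: 9·(-12) - (-27)·17 = -108 - (-459) = 351
k: (-27)·(-6) - (-20)·(-12) = 162 - 240 = -78
KL × KM = (-286, 351, -78)

(-286, 351, -78)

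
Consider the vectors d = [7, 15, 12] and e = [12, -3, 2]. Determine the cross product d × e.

i: 15·2 - 12·(-3) = 30 - (-36) = 66
j: 12·12 - 7·2 = 144 - 14 = 130
k: 7·(-3) - 15·12 = -21 - 180 = -201
d × e = (66, 130, -201)

(66, 130, -201)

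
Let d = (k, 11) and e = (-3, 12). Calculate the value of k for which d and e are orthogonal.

d · e = k·(-3) + 11·12 = 132 - 3k
Set equal to 0: -3k = -132, so k = 44.

44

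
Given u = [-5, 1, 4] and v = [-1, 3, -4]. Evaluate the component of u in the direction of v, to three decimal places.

u · v = (-5)·(-1) + 1·3 + 4·(-4) = 5 + 3 - 16 = -8
|v| = √(1 + 9 + 16) = √26 ≈ 5.0990
comp_v u = -8 / √26 ≈ -1.569

-1.569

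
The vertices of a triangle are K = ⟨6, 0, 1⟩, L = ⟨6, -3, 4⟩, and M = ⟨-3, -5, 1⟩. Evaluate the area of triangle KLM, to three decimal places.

KL = (0, -3, 3),  KM = (-9, -5, 0)
i: (-3)·0 - 3·(-5) = 0 - (-15) = 15
j: 3·(-9) - 0·0 = -27 - 0 = -27
k: 0·(-5) - (-3)·(-9) = 0 - 27 = -27
KL × KM = (15, -27, -27)
|KL × KM| = √1683 ≈ 41.0244
area = ½ · 41.0244 ≈ 20.512

20.512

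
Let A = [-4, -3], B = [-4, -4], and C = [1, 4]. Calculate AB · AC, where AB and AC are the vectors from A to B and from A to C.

-7

AB = B − A = (0, -1)
AC = C − A = (5, 7)
AB · AC = 0·5 + (-1)·7 = 0 - 7 = -7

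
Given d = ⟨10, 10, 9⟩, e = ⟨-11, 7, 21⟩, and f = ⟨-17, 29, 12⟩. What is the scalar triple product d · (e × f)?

-9300

e × f:
i: 7·12 - 21·29 = 84 - 609 = -525
j: 21·(-17) - (-11)·12 = -357 - (-132) = -225
k: (-11)·29 - 7·(-17) = -319 - (-119) = -200
e × f = (-525, -225, -200)
d · (e × f) = 10·(-525) + 10·(-225) + 9·(-200) = -5250 - 2250 - 1800 = -9300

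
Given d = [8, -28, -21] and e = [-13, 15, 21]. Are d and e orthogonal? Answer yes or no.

no

d · e = 8·(-13) + (-28)·15 + (-21)·21 = -104 - 420 - 441 = -965
Nonzero, so the vectors are not orthogonal.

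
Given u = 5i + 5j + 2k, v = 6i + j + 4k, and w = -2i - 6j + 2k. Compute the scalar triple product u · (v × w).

-38

v × w:
i: 1·2 - 4·(-6) = 2 - (-24) = 26
j: 4·(-2) - 6·2 = -8 - 12 = -20
k: 6·(-6) - 1·(-2) = -36 - (-2) = -34
v × w = (26, -20, -34)
u · (v × w) = 5·26 + 5·(-20) + 2·(-34) = 130 - 100 - 68 = -38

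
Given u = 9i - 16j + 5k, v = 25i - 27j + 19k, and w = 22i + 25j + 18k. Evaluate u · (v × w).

-2042

v × w:
i: (-27)·18 - 19·25 = -486 - 475 = -961
j: 19·22 - 25·18 = 418 - 450 = -32
k: 25·25 - (-27)·22 = 625 - (-594) = 1219
v × w = (-961, -32, 1219)
u · (v × w) = 9·(-961) + (-16)·(-32) + 5·1219 = -8649 + 512 + 6095 = -2042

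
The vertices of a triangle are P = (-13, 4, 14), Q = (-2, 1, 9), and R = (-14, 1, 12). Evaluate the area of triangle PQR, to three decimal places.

22.946

PQ = (11, -3, -5),  PR = (-1, -3, -2)
i: (-3)·(-2) - (-5)·(-3) = 6 - 15 = -9
j: (-5)·(-1) - 11·(-2) = 5 - (-22) = 27
k: 11·(-3) - (-3)·(-1) = -33 - 3 = -36
PQ × PR = (-9, 27, -36)
|PQ × PR| = √2106 ≈ 45.8912
area = ½ · 45.8912 ≈ 22.946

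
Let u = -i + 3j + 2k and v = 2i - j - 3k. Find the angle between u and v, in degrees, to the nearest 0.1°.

u · v = (-1)·2 + 3·(-1) + 2·(-3) = -2 - 3 - 6 = -11
|u|² = 1 + 9 + 4 = 14,  |u| = √14 ≈ 3.741657
|v|² = 4 + 1 + 9 = 14,  |v| = √14 ≈ 3.741657
cos θ = -11 / (3.741657 · 3.741657) ≈ -0.78571
θ = arccos(-0.78571) ≈ 141.8°

141.8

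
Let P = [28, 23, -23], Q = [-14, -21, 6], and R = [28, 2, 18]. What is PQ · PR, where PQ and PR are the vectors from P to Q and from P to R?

2113

PQ = Q − P = (-42, -44, 29)
PR = R − P = (0, -21, 41)
PQ · PR = (-42)·0 + (-44)·(-21) + 29·41 = 0 + 924 + 1189 = 2113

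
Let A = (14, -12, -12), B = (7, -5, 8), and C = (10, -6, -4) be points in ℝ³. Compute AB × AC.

AB = (-7, 7, 20)
AC = (-4, 6, 8)
i: 7·8 - 20·6 = 56 - 120 = -64
j: 20·(-4) - (-7)·8 = -80 - (-56) = -24
k: (-7)·6 - 7·(-4) = -42 - (-28) = -14
AB × AC = (-64, -24, -14)

(-64, -24, -14)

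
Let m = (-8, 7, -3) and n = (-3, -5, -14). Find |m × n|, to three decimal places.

i: 7·(-14) - (-3)·(-5) = -98 - 15 = -113
j: (-3)·(-3) - (-8)·(-14) = 9 - 112 = -103
k: (-8)·(-5) - 7·(-3) = 40 - (-21) = 61
m × n = (-113, -103, 61)
|m × n| = √((-113)² + (-103)² + 61²) = √27099 ≈ 164.6177

164.618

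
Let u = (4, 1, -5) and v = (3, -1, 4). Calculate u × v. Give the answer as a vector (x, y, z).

i: 1·4 - (-5)·(-1) = 4 - 5 = -1
j: (-5)·3 - 4·4 = -15 - 16 = -31
k: 4·(-1) - 1·3 = -4 - 3 = -7
u × v = (-1, -31, -7)

(-1, -31, -7)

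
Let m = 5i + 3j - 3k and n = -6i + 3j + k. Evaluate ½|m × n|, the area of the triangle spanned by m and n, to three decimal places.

18.722

i: 3·1 - (-3)·3 = 3 - (-9) = 12
j: (-3)·(-6) - 5·1 = 18 - 5 = 13
k: 5·3 - 3·(-6) = 15 - (-18) = 33
m × n = (12, 13, 33)
|m × n| = √(12² + 13² + 33²) = √1402 ≈ 37.4433
area = ½ · 37.4433 ≈ 18.722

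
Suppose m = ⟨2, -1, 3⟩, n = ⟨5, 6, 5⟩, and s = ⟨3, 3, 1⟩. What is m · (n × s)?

n × s:
i: 6·1 - 5·3 = 6 - 15 = -9
j: 5·3 - 5·1 = 15 - 5 = 10
k: 5·3 - 6·3 = 15 - 18 = -3
n × s = (-9, 10, -3)
m · (n × s) = 2·(-9) + (-1)·10 + 3·(-3) = -18 - 10 - 9 = -37

-37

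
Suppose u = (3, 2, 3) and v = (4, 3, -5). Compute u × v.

i: 2·(-5) - 3·3 = -10 - 9 = -19
j: 3·4 - 3·(-5) = 12 - (-15) = 27
k: 3·3 - 2·4 = 9 - 8 = 1
u × v = (-19, 27, 1)

(-19, 27, 1)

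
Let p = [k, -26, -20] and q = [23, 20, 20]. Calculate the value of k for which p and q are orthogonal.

p · q = k·23 + (-26)·20 + (-20)·20 = -920 + 23k
Set equal to 0: 23k = 920, so k = 40.

40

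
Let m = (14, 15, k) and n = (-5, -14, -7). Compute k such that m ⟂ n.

-40

m · n = 14·(-5) + 15·(-14) + k·(-7) = -280 - 7k
Set equal to 0: -7k = 280, so k = -40.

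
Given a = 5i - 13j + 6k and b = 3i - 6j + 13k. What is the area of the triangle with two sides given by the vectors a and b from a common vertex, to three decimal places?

i: (-13)·13 - 6·(-6) = -169 - (-36) = -133
j: 6·3 - 5·13 = 18 - 65 = -47
k: 5·(-6) - (-13)·3 = -30 - (-39) = 9
a × b = (-133, -47, 9)
|a × b| = √((-133)² + (-47)² + 9²) = √19979 ≈ 141.3471
area = ½ · 141.3471 ≈ 70.674

70.674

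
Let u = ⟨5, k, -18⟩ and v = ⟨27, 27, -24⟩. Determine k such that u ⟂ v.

-21

u · v = 5·27 + k·27 + (-18)·(-24) = 567 + 27k
Set equal to 0: 27k = -567, so k = -21.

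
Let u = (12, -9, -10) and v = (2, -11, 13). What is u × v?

(-227, -176, -114)

i: (-9)·13 - (-10)·(-11) = -117 - 110 = -227
j: (-10)·2 - 12·13 = -20 - 156 = -176
k: 12·(-11) - (-9)·2 = -132 - (-18) = -114
u × v = (-227, -176, -114)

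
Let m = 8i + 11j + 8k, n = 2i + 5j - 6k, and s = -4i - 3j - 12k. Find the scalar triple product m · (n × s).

16

n × s:
i: 5·(-12) - (-6)·(-3) = -60 - 18 = -78
j: (-6)·(-4) - 2·(-12) = 24 - (-24) = 48
k: 2·(-3) - 5·(-4) = -6 - (-20) = 14
n × s = (-78, 48, 14)
m · (n × s) = 8·(-78) + 11·48 + 8·14 = -624 + 528 + 112 = 16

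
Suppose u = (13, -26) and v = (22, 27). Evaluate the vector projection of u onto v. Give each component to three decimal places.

(-7.545, -9.260)

u · v = 13·22 + (-26)·27 = 286 - 702 = -416
|v|² = 484 + 729 = 1213
proj_v u = (-416/1213) · (22, 27) ≈ (-7.545, -9.260)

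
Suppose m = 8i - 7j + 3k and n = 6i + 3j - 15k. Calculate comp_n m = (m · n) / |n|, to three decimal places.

m · n = 8·6 + (-7)·3 + 3·(-15) = 48 - 21 - 45 = -18
|n| = √(36 + 9 + 225) = √270 ≈ 16.4317
comp_n m = -18 / √270 ≈ -1.095

-1.095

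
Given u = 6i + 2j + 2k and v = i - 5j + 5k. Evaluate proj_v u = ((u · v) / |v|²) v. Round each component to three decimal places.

u · v = 6·1 + 2·(-5) + 2·5 = 6 - 10 + 10 = 6
|v|² = 1 + 25 + 25 = 51
proj_v u = (6/51) · (1, -5, 5) ≈ (0.118, -0.588, 0.588)

(0.118, -0.588, 0.588)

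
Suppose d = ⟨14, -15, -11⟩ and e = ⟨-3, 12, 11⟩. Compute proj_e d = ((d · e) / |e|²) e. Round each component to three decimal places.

(3.755, -15.022, -13.770)

d · e = 14·(-3) + (-15)·12 + (-11)·11 = -42 - 180 - 121 = -343
|e|² = 9 + 144 + 121 = 274
proj_e d = (-343/274) · (-3, 12, 11) ≈ (3.755, -15.022, -13.770)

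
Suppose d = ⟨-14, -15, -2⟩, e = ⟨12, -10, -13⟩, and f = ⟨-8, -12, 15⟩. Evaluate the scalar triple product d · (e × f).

5872

e × f:
i: (-10)·15 - (-13)·(-12) = -150 - 156 = -306
j: (-13)·(-8) - 12·15 = 104 - 180 = -76
k: 12·(-12) - (-10)·(-8) = -144 - 80 = -224
e × f = (-306, -76, -224)
d · (e × f) = (-14)·(-306) + (-15)·(-76) + (-2)·(-224) = 4284 + 1140 + 448 = 5872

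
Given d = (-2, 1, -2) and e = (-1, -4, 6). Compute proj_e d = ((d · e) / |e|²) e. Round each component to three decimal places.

d · e = (-2)·(-1) + 1·(-4) + (-2)·6 = 2 - 4 - 12 = -14
|e|² = 1 + 16 + 36 = 53
proj_e d = (-14/53) · (-1, -4, 6) ≈ (0.264, 1.057, -1.585)

(0.264, 1.057, -1.585)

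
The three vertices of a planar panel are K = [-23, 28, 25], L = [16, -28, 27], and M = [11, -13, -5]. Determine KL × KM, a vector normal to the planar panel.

KL = (39, -56, 2)
KM = (34, -41, -30)
i: (-56)·(-30) - 2·(-41) = 1680 - (-82) = 1762
j: 2·34 - 39·(-30) = 68 - (-1170) = 1238
k: 39·(-41) - (-56)·34 = -1599 - (-1904) = 305
KL × KM = (1762, 1238, 305)

(1762, 1238, 305)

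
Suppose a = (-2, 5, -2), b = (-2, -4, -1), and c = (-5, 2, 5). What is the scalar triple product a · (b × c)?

159

b × c:
i: (-4)·5 - (-1)·2 = -20 - (-2) = -18
j: (-1)·(-5) - (-2)·5 = 5 - (-10) = 15
k: (-2)·2 - (-4)·(-5) = -4 - 20 = -24
b × c = (-18, 15, -24)
a · (b × c) = (-2)·(-18) + 5·15 + (-2)·(-24) = 36 + 75 + 48 = 159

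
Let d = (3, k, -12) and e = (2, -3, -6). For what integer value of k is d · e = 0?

26

d · e = 3·2 + k·(-3) + (-12)·(-6) = 78 - 3k
Set equal to 0: -3k = -78, so k = 26.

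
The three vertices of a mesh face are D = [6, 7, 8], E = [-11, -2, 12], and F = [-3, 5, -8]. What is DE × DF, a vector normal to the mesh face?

DE = (-17, -9, 4)
DF = (-9, -2, -16)
i: (-9)·(-16) - 4·(-2) = 144 - (-8) = 152
j: 4·(-9) - (-17)·(-16) = -36 - 272 = -308
k: (-17)·(-2) - (-9)·(-9) = 34 - 81 = -47
DE × DF = (152, -308, -47)

(152, -308, -47)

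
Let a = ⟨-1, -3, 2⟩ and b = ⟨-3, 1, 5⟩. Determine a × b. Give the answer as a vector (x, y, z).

i: (-3)·5 - 2·1 = -15 - 2 = -17
j: 2·(-3) - (-1)·5 = -6 - (-5) = -1
k: (-1)·1 - (-3)·(-3) = -1 - 9 = -10
a × b = (-17, -1, -10)

(-17, -1, -10)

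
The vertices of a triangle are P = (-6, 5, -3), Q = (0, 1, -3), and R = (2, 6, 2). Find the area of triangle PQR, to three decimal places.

PQ = (6, -4, 0),  PR = (8, 1, 5)
i: (-4)·5 - 0·1 = -20 - 0 = -20
j: 0·8 - 6·5 = 0 - 30 = -30
k: 6·1 - (-4)·8 = 6 - (-32) = 38
PQ × PR = (-20, -30, 38)
|PQ × PR| = √2744 ≈ 52.3832
area = ½ · 52.3832 ≈ 26.192

26.192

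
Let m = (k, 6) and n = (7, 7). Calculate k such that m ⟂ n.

-6

m · n = k·7 + 6·7 = 42 + 7k
Set equal to 0: 7k = -42, so k = -6.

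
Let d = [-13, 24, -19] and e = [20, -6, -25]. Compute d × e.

(-714, -705, -402)

i: 24·(-25) - (-19)·(-6) = -600 - 114 = -714
j: (-19)·20 - (-13)·(-25) = -380 - 325 = -705
k: (-13)·(-6) - 24·20 = 78 - 480 = -402
d × e = (-714, -705, -402)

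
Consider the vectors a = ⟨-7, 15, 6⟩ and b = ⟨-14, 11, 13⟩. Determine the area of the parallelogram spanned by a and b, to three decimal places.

i: 15·13 - 6·11 = 195 - 66 = 129
j: 6·(-14) - (-7)·13 = -84 - (-91) = 7
k: (-7)·11 - 15·(-14) = -77 - (-210) = 133
a × b = (129, 7, 133)
|a × b| = √(129² + 7² + 133²) = √34379 ≈ 185.4157

185.416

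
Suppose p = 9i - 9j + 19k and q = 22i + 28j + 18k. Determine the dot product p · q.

288

p · q = 9·22 + (-9)·28 + 19·18 = 198 - 252 + 342 = 288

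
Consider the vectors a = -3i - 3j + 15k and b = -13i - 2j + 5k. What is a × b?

(15, -180, -33)

i: (-3)·5 - 15·(-2) = -15 - (-30) = 15
j: 15·(-13) - (-3)·5 = -195 - (-15) = -180
k: (-3)·(-2) - (-3)·(-13) = 6 - 39 = -33
a × b = (15, -180, -33)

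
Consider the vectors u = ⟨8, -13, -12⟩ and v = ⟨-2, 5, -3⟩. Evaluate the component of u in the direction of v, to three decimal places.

u · v = 8·(-2) + (-13)·5 + (-12)·(-3) = -16 - 65 + 36 = -45
|v| = √(4 + 25 + 9) = √38 ≈ 6.1644
comp_v u = -45 / √38 ≈ -7.300

-7.300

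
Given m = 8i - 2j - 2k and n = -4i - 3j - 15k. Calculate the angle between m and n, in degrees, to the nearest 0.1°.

m · n = 8·(-4) + (-2)·(-3) + (-2)·(-15) = -32 + 6 + 30 = 4
|m|² = 64 + 4 + 4 = 72,  |m| = √72 ≈ 8.485281
|n|² = 16 + 9 + 225 = 250,  |n| = √250 ≈ 15.811388
cos θ = 4 / (8.485281 · 15.811388) ≈ 0.02981
θ = arccos(0.02981) ≈ 88.3°

88.3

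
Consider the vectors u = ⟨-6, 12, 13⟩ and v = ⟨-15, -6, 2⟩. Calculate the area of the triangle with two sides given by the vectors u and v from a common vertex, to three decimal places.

i: 12·2 - 13·(-6) = 24 - (-78) = 102
j: 13·(-15) - (-6)·2 = -195 - (-12) = -183
k: (-6)·(-6) - 12·(-15) = 36 - (-180) = 216
u × v = (102, -183, 216)
|u × v| = √(102² + (-183)² + 216²) = √90549 ≈ 300.9136
area = ½ · 300.9136 ≈ 150.457

150.457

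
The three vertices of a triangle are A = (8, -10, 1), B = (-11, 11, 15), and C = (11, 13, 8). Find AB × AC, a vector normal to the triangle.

AB = (-19, 21, 14)
AC = (3, 23, 7)
i: 21·7 - 14·23 = 147 - 322 = -175
j: 14·3 - (-19)·7 = 42 - (-133) = 175
k: (-19)·23 - 21·3 = -437 - 63 = -500
AB × AC = (-175, 175, -500)

(-175, 175, -500)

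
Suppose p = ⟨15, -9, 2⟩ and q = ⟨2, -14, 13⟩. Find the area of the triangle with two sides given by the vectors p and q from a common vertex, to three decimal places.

142.536

i: (-9)·13 - 2·(-14) = -117 - (-28) = -89
j: 2·2 - 15·13 = 4 - 195 = -191
k: 15·(-14) - (-9)·2 = -210 - (-18) = -192
p × q = (-89, -191, -192)
|p × q| = √((-89)² + (-191)² + (-192)²) = √81266 ≈ 285.0719
area = ½ · 285.0719 ≈ 142.536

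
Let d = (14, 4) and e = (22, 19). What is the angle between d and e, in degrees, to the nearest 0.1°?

24.9

d · e = 14·22 + 4·19 = 308 + 76 = 384
|d|² = 196 + 16 = 212,  |d| = √212 ≈ 14.560220
|e|² = 484 + 361 = 845,  |e| = √845 ≈ 29.068884
cos θ = 384 / (14.560220 · 29.068884) ≈ 0.90727
θ = arccos(0.90727) ≈ 24.9°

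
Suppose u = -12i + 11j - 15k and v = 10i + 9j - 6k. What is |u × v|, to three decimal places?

i: 11·(-6) - (-15)·9 = -66 - (-135) = 69
j: (-15)·10 - (-12)·(-6) = -150 - 72 = -222
k: (-12)·9 - 11·10 = -108 - 110 = -218
u × v = (69, -222, -218)
|u × v| = √(69² + (-222)² + (-218)²) = √101569 ≈ 318.6989

318.699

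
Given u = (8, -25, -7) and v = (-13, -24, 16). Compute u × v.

i: (-25)·16 - (-7)·(-24) = -400 - 168 = -568
j: (-7)·(-13) - 8·16 = 91 - 128 = -37
k: 8·(-24) - (-25)·(-13) = -192 - 325 = -517
u × v = (-568, -37, -517)

(-568, -37, -517)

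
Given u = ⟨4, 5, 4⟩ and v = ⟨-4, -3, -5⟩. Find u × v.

(-13, 4, 8)

i: 5·(-5) - 4·(-3) = -25 - (-12) = -13
j: 4·(-4) - 4·(-5) = -16 - (-20) = 4
k: 4·(-3) - 5·(-4) = -12 - (-20) = 8
u × v = (-13, 4, 8)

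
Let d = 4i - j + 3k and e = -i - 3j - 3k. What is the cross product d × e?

i: (-1)·(-3) - 3·(-3) = 3 - (-9) = 12
j: 3·(-1) - 4·(-3) = -3 - (-12) = 9
k: 4·(-3) - (-1)·(-1) = -12 - 1 = -13
d × e = (12, 9, -13)

(12, 9, -13)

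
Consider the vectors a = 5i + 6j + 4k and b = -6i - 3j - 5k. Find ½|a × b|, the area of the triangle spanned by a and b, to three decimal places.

i: 6·(-5) - 4·(-3) = -30 - (-12) = -18
j: 4·(-6) - 5·(-5) = -24 - (-25) = 1
k: 5·(-3) - 6·(-6) = -15 - (-36) = 21
a × b = (-18, 1, 21)
|a × b| = √((-18)² + 1² + 21²) = √766 ≈ 27.6767
area = ½ · 27.6767 ≈ 13.838

13.838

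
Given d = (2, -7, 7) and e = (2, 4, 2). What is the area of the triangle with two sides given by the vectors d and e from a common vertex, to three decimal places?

i: (-7)·2 - 7·4 = -14 - 28 = -42
j: 7·2 - 2·2 = 14 - 4 = 10
k: 2·4 - (-7)·2 = 8 - (-14) = 22
d × e = (-42, 10, 22)
|d × e| = √((-42)² + 10² + 22²) = √2348 ≈ 48.4562
area = ½ · 48.4562 ≈ 24.228

24.228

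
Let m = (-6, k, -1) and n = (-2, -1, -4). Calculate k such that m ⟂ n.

m · n = (-6)·(-2) + k·(-1) + (-1)·(-4) = 16 - 1k
Set equal to 0: -1k = -16, so k = 16.

16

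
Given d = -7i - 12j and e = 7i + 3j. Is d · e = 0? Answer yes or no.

d · e = (-7)·7 + (-12)·3 = -49 - 36 = -85
Nonzero, so the vectors are not orthogonal.

no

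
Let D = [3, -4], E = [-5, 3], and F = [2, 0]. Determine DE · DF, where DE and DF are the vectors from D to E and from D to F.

DE = E − D = (-8, 7)
DF = F − D = (-1, 4)
DE · DF = (-8)·(-1) + 7·4 = 8 + 28 = 36

36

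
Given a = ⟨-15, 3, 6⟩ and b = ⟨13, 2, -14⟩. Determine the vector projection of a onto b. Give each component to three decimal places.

a · b = (-15)·13 + 3·2 + 6·(-14) = -195 + 6 - 84 = -273
|b|² = 169 + 4 + 196 = 369
proj_b a = (-273/369) · (13, 2, -14) ≈ (-9.618, -1.480, 10.358)

(-9.618, -1.480, 10.358)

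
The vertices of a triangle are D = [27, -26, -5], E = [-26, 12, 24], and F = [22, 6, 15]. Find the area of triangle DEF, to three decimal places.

DE = (-53, 38, 29),  DF = (-5, 32, 20)
i: 38·20 - 29·32 = 760 - 928 = -168
j: 29·(-5) - (-53)·20 = -145 - (-1060) = 915
k: (-53)·32 - 38·(-5) = -1696 - (-190) = -1506
DE × DF = (-168, 915, -1506)
|DE × DF| = √3133485 ≈ 1770.1652
area = ½ · 1770.1652 ≈ 885.083

885.083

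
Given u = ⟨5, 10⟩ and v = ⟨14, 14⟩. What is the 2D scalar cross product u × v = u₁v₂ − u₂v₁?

5·14 - 10·14 = 70 - 140 = -70

-70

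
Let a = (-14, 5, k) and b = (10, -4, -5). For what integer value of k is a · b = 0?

-32

a · b = (-14)·10 + 5·(-4) + k·(-5) = -160 - 5k
Set equal to 0: -5k = 160, so k = -32.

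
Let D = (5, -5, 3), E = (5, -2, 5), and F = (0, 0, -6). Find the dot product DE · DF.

-3

DE = E − D = (0, 3, 2)
DF = F − D = (-5, 5, -9)
DE · DF = 0·(-5) + 3·5 + 2·(-9) = 0 + 15 - 18 = -3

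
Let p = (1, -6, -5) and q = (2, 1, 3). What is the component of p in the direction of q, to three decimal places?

p · q = 1·2 + (-6)·1 + (-5)·3 = 2 - 6 - 15 = -19
|q| = √(4 + 1 + 9) = √14 ≈ 3.7417
comp_q p = -19 / √14 ≈ -5.078

-5.078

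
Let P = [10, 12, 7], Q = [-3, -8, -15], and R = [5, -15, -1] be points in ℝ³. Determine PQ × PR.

PQ = (-13, -20, -22)
PR = (-5, -27, -8)
i: (-20)·(-8) - (-22)·(-27) = 160 - 594 = -434
j: (-22)·(-5) - (-13)·(-8) = 110 - 104 = 6
k: (-13)·(-27) - (-20)·(-5) = 351 - 100 = 251
PQ × PR = (-434, 6, 251)

(-434, 6, 251)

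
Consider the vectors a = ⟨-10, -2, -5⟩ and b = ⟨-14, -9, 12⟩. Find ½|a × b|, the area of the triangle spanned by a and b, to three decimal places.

105.718

i: (-2)·12 - (-5)·(-9) = -24 - 45 = -69
j: (-5)·(-14) - (-10)·12 = 70 - (-120) = 190
k: (-10)·(-9) - (-2)·(-14) = 90 - 28 = 62
a × b = (-69, 190, 62)
|a × b| = √((-69)² + 190² + 62²) = √44705 ≈ 211.4356
area = ½ · 211.4356 ≈ 105.718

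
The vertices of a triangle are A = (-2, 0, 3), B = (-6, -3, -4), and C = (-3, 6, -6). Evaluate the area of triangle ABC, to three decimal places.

AB = (-4, -3, -7),  AC = (-1, 6, -9)
i: (-3)·(-9) - (-7)·6 = 27 - (-42) = 69
j: (-7)·(-1) - (-4)·(-9) = 7 - 36 = -29
k: (-4)·6 - (-3)·(-1) = -24 - 3 = -27
AB × AC = (69, -29, -27)
|AB × AC| = √6331 ≈ 79.5676
area = ½ · 79.5676 ≈ 39.784

39.784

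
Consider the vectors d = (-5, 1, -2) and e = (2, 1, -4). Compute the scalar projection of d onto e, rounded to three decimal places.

-0.218

d · e = (-5)·2 + 1·1 + (-2)·(-4) = -10 + 1 + 8 = -1
|e| = √(4 + 1 + 16) = √21 ≈ 4.5826
comp_e d = -1 / √21 ≈ -0.218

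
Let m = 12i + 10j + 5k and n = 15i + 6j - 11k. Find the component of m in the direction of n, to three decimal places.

9.465

m · n = 12·15 + 10·6 + 5·(-11) = 180 + 60 - 55 = 185
|n| = √(225 + 36 + 121) = √382 ≈ 19.5448
comp_n m = 185 / √382 ≈ 9.465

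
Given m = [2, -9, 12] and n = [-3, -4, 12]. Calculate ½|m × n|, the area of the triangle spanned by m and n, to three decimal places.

i: (-9)·12 - 12·(-4) = -108 - (-48) = -60
j: 12·(-3) - 2·12 = -36 - 24 = -60
k: 2·(-4) - (-9)·(-3) = -8 - 27 = -35
m × n = (-60, -60, -35)
|m × n| = √((-60)² + (-60)² + (-35)²) = √8425 ≈ 91.7878
area = ½ · 91.7878 ≈ 45.894

45.894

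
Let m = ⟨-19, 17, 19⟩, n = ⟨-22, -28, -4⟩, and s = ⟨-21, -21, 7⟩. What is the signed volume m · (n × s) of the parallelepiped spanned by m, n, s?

n × s:
i: (-28)·7 - (-4)·(-21) = -196 - 84 = -280
j: (-4)·(-21) - (-22)·7 = 84 - (-154) = 238
k: (-22)·(-21) - (-28)·(-21) = 462 - 588 = -126
n × s = (-280, 238, -126)
m · (n × s) = (-19)·(-280) + 17·238 + 19·(-126) = 5320 + 4046 - 2394 = 6972

6972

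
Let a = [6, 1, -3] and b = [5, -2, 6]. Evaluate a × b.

(0, -51, -17)

i: 1·6 - (-3)·(-2) = 6 - 6 = 0
j: (-3)·5 - 6·6 = -15 - 36 = -51
k: 6·(-2) - 1·5 = -12 - 5 = -17
a × b = (0, -51, -17)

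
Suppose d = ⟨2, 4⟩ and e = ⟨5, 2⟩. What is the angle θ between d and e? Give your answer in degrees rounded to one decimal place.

d · e = 2·5 + 4·2 = 10 + 8 = 18
|d|² = 4 + 16 = 20,  |d| = √20 ≈ 4.472136
|e|² = 25 + 4 = 29,  |e| = √29 ≈ 5.385165
cos θ = 18 / (4.472136 · 5.385165) ≈ 0.74741
θ = arccos(0.74741) ≈ 41.6°

41.6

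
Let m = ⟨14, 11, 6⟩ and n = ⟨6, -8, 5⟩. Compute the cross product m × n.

i: 11·5 - 6·(-8) = 55 - (-48) = 103
j: 6·6 - 14·5 = 36 - 70 = -34
k: 14·(-8) - 11·6 = -112 - 66 = -178
m × n = (103, -34, -178)

(103, -34, -178)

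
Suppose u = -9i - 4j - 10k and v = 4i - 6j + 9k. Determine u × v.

(-96, 41, 70)

i: (-4)·9 - (-10)·(-6) = -36 - 60 = -96
j: (-10)·4 - (-9)·9 = -40 - (-81) = 41
k: (-9)·(-6) - (-4)·4 = 54 - (-16) = 70
u × v = (-96, 41, 70)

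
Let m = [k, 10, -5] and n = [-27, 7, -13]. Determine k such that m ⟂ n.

m · n = k·(-27) + 10·7 + (-5)·(-13) = 135 - 27k
Set equal to 0: -27k = -135, so k = 5.

5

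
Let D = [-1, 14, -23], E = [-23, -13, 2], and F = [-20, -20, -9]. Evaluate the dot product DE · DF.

DE = E − D = (-22, -27, 25)
DF = F − D = (-19, -34, 14)
DE · DF = (-22)·(-19) + (-27)·(-34) + 25·14 = 418 + 918 + 350 = 1686

1686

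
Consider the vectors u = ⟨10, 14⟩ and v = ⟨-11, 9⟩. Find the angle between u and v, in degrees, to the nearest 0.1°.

86.2

u · v = 10·(-11) + 14·9 = -110 + 126 = 16
|u|² = 100 + 196 = 296,  |u| = √296 ≈ 17.204651
|v|² = 121 + 81 = 202,  |v| = √202 ≈ 14.212670
cos θ = 16 / (17.204651 · 14.212670) ≈ 0.06543
θ = arccos(0.06543) ≈ 86.2°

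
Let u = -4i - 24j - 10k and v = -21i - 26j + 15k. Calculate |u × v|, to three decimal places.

785.684

i: (-24)·15 - (-10)·(-26) = -360 - 260 = -620
j: (-10)·(-21) - (-4)·15 = 210 - (-60) = 270
k: (-4)·(-26) - (-24)·(-21) = 104 - 504 = -400
u × v = (-620, 270, -400)
|u × v| = √((-620)² + 270² + (-400)²) = √617300 ≈ 785.6844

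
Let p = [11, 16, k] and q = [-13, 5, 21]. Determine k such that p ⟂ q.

p · q = 11·(-13) + 16·5 + k·21 = -63 + 21k
Set equal to 0: 21k = 63, so k = 3.

3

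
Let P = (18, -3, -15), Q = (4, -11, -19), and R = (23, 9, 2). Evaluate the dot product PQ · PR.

PQ = Q − P = (-14, -8, -4)
PR = R − P = (5, 12, 17)
PQ · PR = (-14)·5 + (-8)·12 + (-4)·17 = -70 - 96 - 68 = -234

-234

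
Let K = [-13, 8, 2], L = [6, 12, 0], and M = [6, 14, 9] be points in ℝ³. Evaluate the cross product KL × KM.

KL = (19, 4, -2)
KM = (19, 6, 7)
i: 4·7 - (-2)·6 = 28 - (-12) = 40
j: (-2)·19 - 19·7 = -38 - 133 = -171
k: 19·6 - 4·19 = 114 - 76 = 38
KL × KM = (40, -171, 38)

(40, -171, 38)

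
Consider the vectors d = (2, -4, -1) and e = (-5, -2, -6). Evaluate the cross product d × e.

i: (-4)·(-6) - (-1)·(-2) = 24 - 2 = 22
j: (-1)·(-5) - 2·(-6) = 5 - (-12) = 17
k: 2·(-2) - (-4)·(-5) = -4 - 20 = -24
d × e = (22, 17, -24)

(22, 17, -24)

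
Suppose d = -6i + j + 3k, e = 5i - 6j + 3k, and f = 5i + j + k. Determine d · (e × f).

169

e × f:
i: (-6)·1 - 3·1 = -6 - 3 = -9
j: 3·5 - 5·1 = 15 - 5 = 10
k: 5·1 - (-6)·5 = 5 - (-30) = 35
e × f = (-9, 10, 35)
d · (e × f) = (-6)·(-9) + 1·10 + 3·35 = 54 + 10 + 105 = 169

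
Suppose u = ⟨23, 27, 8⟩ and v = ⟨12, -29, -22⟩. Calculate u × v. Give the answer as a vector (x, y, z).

(-362, 602, -991)

i: 27·(-22) - 8·(-29) = -594 - (-232) = -362
j: 8·12 - 23·(-22) = 96 - (-506) = 602
k: 23·(-29) - 27·12 = -667 - 324 = -991
u × v = (-362, 602, -991)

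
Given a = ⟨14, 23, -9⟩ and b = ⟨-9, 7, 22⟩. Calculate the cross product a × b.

i: 23·22 - (-9)·7 = 506 - (-63) = 569
j: (-9)·(-9) - 14·22 = 81 - 308 = -227
k: 14·7 - 23·(-9) = 98 - (-207) = 305
a × b = (569, -227, 305)

(569, -227, 305)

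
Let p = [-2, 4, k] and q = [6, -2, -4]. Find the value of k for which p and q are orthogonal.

p · q = (-2)·6 + 4·(-2) + k·(-4) = -20 - 4k
Set equal to 0: -4k = 20, so k = -5.

-5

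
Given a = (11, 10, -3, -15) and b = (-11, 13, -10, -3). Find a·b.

a · b = 11·(-11) + 10·13 + (-3)·(-10) + (-15)·(-3) = -121 + 130 + 30 + 45 = 84

84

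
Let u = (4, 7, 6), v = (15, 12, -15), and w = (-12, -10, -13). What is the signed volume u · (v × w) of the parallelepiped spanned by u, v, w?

v × w:
i: 12·(-13) - (-15)·(-10) = -156 - 150 = -306
j: (-15)·(-12) - 15·(-13) = 180 - (-195) = 375
k: 15·(-10) - 12·(-12) = -150 - (-144) = -6
v × w = (-306, 375, -6)
u · (v × w) = 4·(-306) + 7·375 + 6·(-6) = -1224 + 2625 - 36 = 1365

1365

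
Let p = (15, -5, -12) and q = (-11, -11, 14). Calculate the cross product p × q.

i: (-5)·14 - (-12)·(-11) = -70 - 132 = -202
j: (-12)·(-11) - 15·14 = 132 - 210 = -78
k: 15·(-11) - (-5)·(-11) = -165 - 55 = -220
p × q = (-202, -78, -220)

(-202, -78, -220)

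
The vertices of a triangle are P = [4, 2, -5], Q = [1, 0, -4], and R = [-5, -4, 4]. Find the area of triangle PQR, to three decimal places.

PQ = (-3, -2, 1),  PR = (-9, -6, 9)
i: (-2)·9 - 1·(-6) = -18 - (-6) = -12
j: 1·(-9) - (-3)·9 = -9 - (-27) = 18
k: (-3)·(-6) - (-2)·(-9) = 18 - 18 = 0
PQ × PR = (-12, 18, 0)
|PQ × PR| = √468 ≈ 21.6333
area = ½ · 21.6333 ≈ 10.817

10.817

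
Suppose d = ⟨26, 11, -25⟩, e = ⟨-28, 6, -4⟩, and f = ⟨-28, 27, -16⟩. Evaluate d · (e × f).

e × f:
i: 6·(-16) - (-4)·27 = -96 - (-108) = 12
j: (-4)·(-28) - (-28)·(-16) = 112 - 448 = -336
k: (-28)·27 - 6·(-28) = -756 - (-168) = -588
e × f = (12, -336, -588)
d · (e × f) = 26·12 + 11·(-336) + (-25)·(-588) = 312 - 3696 + 14700 = 11316

11316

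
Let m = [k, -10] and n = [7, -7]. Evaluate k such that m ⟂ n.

-10

m · n = k·7 + (-10)·(-7) = 70 + 7k
Set equal to 0: 7k = -70, so k = -10.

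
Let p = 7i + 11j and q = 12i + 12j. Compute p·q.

216

p · q = 7·12 + 11·12 = 84 + 132 = 216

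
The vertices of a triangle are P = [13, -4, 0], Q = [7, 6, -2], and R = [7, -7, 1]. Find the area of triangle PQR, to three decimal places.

PQ = (-6, 10, -2),  PR = (-6, -3, 1)
i: 10·1 - (-2)·(-3) = 10 - 6 = 4
j: (-2)·(-6) - (-6)·1 = 12 - (-6) = 18
k: (-6)·(-3) - 10·(-6) = 18 - (-60) = 78
PQ × PR = (4, 18, 78)
|PQ × PR| = √6424 ≈ 80.1499
area = ½ · 80.1499 ≈ 40.075

40.075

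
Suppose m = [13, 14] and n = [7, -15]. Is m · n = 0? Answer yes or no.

m · n = 13·7 + 14·(-15) = 91 - 210 = -119
Nonzero, so the vectors are not orthogonal.

no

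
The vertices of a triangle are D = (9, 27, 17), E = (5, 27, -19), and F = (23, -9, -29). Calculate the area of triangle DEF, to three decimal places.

737.173

DE = (-4, 0, -36),  DF = (14, -36, -46)
i: 0·(-46) - (-36)·(-36) = 0 - 1296 = -1296
j: (-36)·14 - (-4)·(-46) = -504 - 184 = -688
k: (-4)·(-36) - 0·14 = 144 - 0 = 144
DE × DF = (-1296, -688, 144)
|DE × DF| = √2173696 ≈ 1474.3460
area = ½ · 1474.3460 ≈ 737.173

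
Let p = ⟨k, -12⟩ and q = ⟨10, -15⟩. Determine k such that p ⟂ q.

-18

p · q = k·10 + (-12)·(-15) = 180 + 10k
Set equal to 0: 10k = -180, so k = -18.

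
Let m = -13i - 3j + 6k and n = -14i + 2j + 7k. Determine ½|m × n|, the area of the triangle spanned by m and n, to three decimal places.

37.954

i: (-3)·7 - 6·2 = -21 - 12 = -33
j: 6·(-14) - (-13)·7 = -84 - (-91) = 7
k: (-13)·2 - (-3)·(-14) = -26 - 42 = -68
m × n = (-33, 7, -68)
|m × n| = √((-33)² + 7² + (-68)²) = √5762 ≈ 75.9078
area = ½ · 75.9078 ≈ 37.954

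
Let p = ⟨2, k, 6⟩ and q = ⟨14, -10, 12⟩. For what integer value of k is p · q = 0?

p · q = 2·14 + k·(-10) + 6·12 = 100 - 10k
Set equal to 0: -10k = -100, so k = 10.

10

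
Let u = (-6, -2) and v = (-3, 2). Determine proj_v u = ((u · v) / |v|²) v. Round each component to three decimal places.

(-3.231, 2.154)

u · v = (-6)·(-3) + (-2)·2 = 18 - 4 = 14
|v|² = 9 + 4 = 13
proj_v u = (14/13) · (-3, 2) ≈ (-3.231, 2.154)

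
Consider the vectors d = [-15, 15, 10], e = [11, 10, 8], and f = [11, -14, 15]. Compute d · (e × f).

-7725

e × f:
i: 10·15 - 8·(-14) = 150 - (-112) = 262
j: 8·11 - 11·15 = 88 - 165 = -77
k: 11·(-14) - 10·11 = -154 - 110 = -264
e × f = (262, -77, -264)
d · (e × f) = (-15)·262 + 15·(-77) + 10·(-264) = -3930 - 1155 - 2640 = -7725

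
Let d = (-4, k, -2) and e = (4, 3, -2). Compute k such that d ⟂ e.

d · e = (-4)·4 + k·3 + (-2)·(-2) = -12 + 3k
Set equal to 0: 3k = 12, so k = 4.

4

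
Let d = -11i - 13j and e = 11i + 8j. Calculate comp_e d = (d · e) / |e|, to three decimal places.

d · e = (-11)·11 + (-13)·8 = -121 - 104 = -225
|e| = √(121 + 64) = √185 ≈ 13.6015
comp_e d = -225 / √185 ≈ -16.542

-16.542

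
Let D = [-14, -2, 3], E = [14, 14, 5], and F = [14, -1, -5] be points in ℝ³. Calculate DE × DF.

DE = (28, 16, 2)
DF = (28, 1, -8)
i: 16·(-8) - 2·1 = -128 - 2 = -130
j: 2·28 - 28·(-8) = 56 - (-224) = 280
k: 28·1 - 16·28 = 28 - 448 = -420
DE × DF = (-130, 280, -420)

(-130, 280, -420)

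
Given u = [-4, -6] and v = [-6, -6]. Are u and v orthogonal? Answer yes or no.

u · v = (-4)·(-6) + (-6)·(-6) = 24 + 36 = 60
Nonzero, so the vectors are not orthogonal.

no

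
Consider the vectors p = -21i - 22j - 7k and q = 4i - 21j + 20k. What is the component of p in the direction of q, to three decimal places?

p · q = (-21)·4 + (-22)·(-21) + (-7)·20 = -84 + 462 - 140 = 238
|q| = √(16 + 441 + 400) = √857 ≈ 29.2746
comp_q p = 238 / √857 ≈ 8.130

8.130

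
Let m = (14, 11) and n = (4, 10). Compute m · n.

166

m · n = 14·4 + 11·10 = 56 + 110 = 166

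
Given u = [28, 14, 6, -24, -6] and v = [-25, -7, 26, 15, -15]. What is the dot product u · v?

-912

u · v = 28·(-25) + 14·(-7) + 6·26 + (-24)·15 + (-6)·(-15) = -700 - 98 + 156 - 360 + 90 = -912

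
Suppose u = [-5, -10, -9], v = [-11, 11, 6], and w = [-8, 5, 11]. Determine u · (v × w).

v × w:
i: 11·11 - 6·5 = 121 - 30 = 91
j: 6·(-8) - (-11)·11 = -48 - (-121) = 73
k: (-11)·5 - 11·(-8) = -55 - (-88) = 33
v × w = (91, 73, 33)
u · (v × w) = (-5)·91 + (-10)·73 + (-9)·33 = -455 - 730 - 297 = -1482

-1482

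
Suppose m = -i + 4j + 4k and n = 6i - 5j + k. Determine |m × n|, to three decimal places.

39.522

i: 4·1 - 4·(-5) = 4 - (-20) = 24
j: 4·6 - (-1)·1 = 24 - (-1) = 25
k: (-1)·(-5) - 4·6 = 5 - 24 = -19
m × n = (24, 25, -19)
|m × n| = √(24² + 25² + (-19)²) = √1562 ≈ 39.5221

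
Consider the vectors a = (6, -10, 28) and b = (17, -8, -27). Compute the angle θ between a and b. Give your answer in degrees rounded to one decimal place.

a · b = 6·17 + (-10)·(-8) + 28·(-27) = 102 + 80 - 756 = -574
|a|² = 36 + 100 + 784 = 920,  |a| = √920 ≈ 30.331502
|b|² = 289 + 64 + 729 = 1082,  |b| = √1082 ≈ 32.893768
cos θ = -574 / (30.331502 · 32.893768) ≈ -0.57531
θ = arccos(-0.57531) ≈ 125.1°

125.1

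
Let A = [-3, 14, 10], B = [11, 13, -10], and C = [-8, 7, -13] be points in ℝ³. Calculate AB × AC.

(-117, 422, -103)

AB = (14, -1, -20)
AC = (-5, -7, -23)
i: (-1)·(-23) - (-20)·(-7) = 23 - 140 = -117
j: (-20)·(-5) - 14·(-23) = 100 - (-322) = 422
k: 14·(-7) - (-1)·(-5) = -98 - 5 = -103
AB × AC = (-117, 422, -103)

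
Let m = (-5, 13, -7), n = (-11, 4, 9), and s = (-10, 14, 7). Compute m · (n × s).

1119

n × s:
i: 4·7 - 9·14 = 28 - 126 = -98
j: 9·(-10) - (-11)·7 = -90 - (-77) = -13
k: (-11)·14 - 4·(-10) = -154 - (-40) = -114
n × s = (-98, -13, -114)
m · (n × s) = (-5)·(-98) + 13·(-13) + (-7)·(-114) = 490 - 169 + 798 = 1119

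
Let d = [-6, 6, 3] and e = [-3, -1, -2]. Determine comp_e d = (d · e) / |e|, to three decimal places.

d · e = (-6)·(-3) + 6·(-1) + 3·(-2) = 18 - 6 - 6 = 6
|e| = √(9 + 1 + 4) = √14 ≈ 3.7417
comp_e d = 6 / √14 ≈ 1.604

1.604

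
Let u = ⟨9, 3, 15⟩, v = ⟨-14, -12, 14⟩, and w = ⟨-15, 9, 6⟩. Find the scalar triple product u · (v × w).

-6750

v × w:
i: (-12)·6 - 14·9 = -72 - 126 = -198
j: 14·(-15) - (-14)·6 = -210 - (-84) = -126
k: (-14)·9 - (-12)·(-15) = -126 - 180 = -306
v × w = (-198, -126, -306)
u · (v × w) = 9·(-198) + 3·(-126) + 15·(-306) = -1782 - 378 - 4590 = -6750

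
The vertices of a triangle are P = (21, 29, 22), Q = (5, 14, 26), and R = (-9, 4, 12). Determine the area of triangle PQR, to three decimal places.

PQ = (-16, -15, 4),  PR = (-30, -25, -10)
i: (-15)·(-10) - 4·(-25) = 150 - (-100) = 250
j: 4·(-30) - (-16)·(-10) = -120 - 160 = -280
k: (-16)·(-25) - (-15)·(-30) = 400 - 450 = -50
PQ × PR = (250, -280, -50)
|PQ × PR| = √143400 ≈ 378.6819
area = ½ · 378.6819 ≈ 189.341

189.341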